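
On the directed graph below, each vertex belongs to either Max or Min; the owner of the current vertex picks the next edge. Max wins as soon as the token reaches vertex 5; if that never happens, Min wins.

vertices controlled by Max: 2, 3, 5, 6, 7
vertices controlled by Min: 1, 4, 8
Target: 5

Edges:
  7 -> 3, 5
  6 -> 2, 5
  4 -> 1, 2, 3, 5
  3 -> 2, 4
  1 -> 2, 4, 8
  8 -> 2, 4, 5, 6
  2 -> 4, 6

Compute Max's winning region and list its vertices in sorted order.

2, 3, 5, 6, 7

A0 = {5}
A1: add {6, 7} — 6 (Max) has 6→5; 7 (Max) has 7→5.
A2: add {2} — 2 (Max) has 2→6.
A3: add {3} — 3 (Max) has 3→2.
A4 = A3; e.g. 1 (Min) can still go to 4. Fixed point.
Max's winning region = {2, 3, 5, 6, 7}.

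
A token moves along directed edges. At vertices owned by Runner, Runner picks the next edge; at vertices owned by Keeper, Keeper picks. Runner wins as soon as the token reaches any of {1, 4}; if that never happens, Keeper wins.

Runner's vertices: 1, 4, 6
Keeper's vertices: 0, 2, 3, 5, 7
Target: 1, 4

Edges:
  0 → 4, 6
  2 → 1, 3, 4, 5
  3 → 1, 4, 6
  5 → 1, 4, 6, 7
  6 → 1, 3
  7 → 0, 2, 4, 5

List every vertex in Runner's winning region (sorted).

A0 = {1, 4}
A1: add {6} — 6 (Runner) has 6→1.
A2: add {0, 3} — 0 (Keeper): all of {4, 6} already in; 3 (Keeper): all of {1, 4, 6} already in.
A3 = A2; e.g. 2 (Keeper) can still go to 5. Fixed point.
Runner's winning region = {0, 1, 3, 4, 6}.

0, 1, 3, 4, 6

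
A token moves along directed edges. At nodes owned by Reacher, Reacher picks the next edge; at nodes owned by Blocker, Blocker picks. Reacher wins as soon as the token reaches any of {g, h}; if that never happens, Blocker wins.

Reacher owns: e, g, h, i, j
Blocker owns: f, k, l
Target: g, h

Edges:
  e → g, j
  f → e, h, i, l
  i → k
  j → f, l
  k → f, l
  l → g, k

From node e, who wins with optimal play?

Reacher

A0 = {g, h}
A1: add {e} — e (Reacher) has e→g.
A2 = A1; e.g. f (Blocker) can still go to i. Fixed point.
e ∈ A1, so Reacher can force the target.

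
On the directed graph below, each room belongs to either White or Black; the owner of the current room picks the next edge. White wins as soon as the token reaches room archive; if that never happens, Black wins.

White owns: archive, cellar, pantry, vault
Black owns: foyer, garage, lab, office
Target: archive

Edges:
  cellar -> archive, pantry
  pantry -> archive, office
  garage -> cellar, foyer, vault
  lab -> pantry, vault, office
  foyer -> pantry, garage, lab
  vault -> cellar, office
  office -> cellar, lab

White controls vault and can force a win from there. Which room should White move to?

A0 = {archive}
A1: add {cellar, pantry} — cellar (White) has cellar→archive; pantry (White) has pantry→archive.
A2: add {vault} — vault (White) has vault→cellar.
A3 = A2; e.g. garage (Black) can still go to foyer. Fixed point.
From vault, successor cellar is in the attractor (rank 1); the other successor office is not.

cellar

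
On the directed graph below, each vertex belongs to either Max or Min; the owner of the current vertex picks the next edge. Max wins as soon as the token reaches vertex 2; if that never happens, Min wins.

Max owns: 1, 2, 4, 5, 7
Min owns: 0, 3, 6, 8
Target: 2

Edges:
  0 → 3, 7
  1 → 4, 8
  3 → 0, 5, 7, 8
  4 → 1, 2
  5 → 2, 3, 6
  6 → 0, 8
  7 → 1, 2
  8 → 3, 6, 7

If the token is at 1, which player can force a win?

A0 = {2}
A1: add {4, 5, 7} — 4 (Max) has 4→2; 5 (Max) has 5→2; 7 (Max) has 7→2.
A2: add {1} — 1 (Max) has 1→4.
A3 = A2; e.g. 0 (Min) can still go to 3. Fixed point.
1 ∈ A2, so Max can force the target.

Max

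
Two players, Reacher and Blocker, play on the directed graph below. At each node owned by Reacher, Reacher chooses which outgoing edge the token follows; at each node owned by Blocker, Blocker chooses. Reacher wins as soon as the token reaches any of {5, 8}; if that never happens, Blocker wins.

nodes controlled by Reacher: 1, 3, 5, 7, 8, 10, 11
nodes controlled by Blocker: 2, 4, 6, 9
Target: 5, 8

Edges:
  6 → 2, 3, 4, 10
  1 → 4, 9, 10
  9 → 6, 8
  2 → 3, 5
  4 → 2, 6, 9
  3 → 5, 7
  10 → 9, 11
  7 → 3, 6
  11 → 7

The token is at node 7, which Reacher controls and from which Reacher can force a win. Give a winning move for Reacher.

A0 = {5, 8}
A1: add {3} — 3 (Reacher) has 3→5.
A2: add {2, 7} — 2 (Blocker): all of {3, 5} already in; 7 (Reacher) has 7→3.
A3: add {11} — 11 (Reacher) has 11→7.
A4: add {10} — 10 (Reacher) has 10→11.
A5: add {1} — 1 (Reacher) has 1→10.
A6 = A5; e.g. 4 (Blocker) can still go to 6. Fixed point.
From 7, successor 3 is in the attractor (rank 1); the other successor 6 is not.

3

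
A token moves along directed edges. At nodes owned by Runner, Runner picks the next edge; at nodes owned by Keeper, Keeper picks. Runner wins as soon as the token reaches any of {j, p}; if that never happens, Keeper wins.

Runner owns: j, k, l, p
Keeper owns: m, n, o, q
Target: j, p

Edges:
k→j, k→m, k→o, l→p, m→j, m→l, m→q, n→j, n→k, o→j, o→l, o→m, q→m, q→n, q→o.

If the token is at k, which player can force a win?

Runner

A0 = {j, p}
A1: add {k, l} — k (Runner) has k→j; l (Runner) has l→p.
k ∈ A1, so Runner can force the target.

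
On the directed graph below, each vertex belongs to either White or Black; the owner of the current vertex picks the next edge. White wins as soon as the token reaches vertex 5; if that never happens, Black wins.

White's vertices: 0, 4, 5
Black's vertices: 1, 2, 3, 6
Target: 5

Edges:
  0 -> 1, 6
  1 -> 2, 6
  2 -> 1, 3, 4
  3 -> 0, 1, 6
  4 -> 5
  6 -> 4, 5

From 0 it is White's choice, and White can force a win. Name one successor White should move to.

6

A0 = {5}
A1: add {4} — 4 (White) has 4→5.
A2: add {6} — 6 (Black): all of {4, 5} already in.
A3: add {0} — 0 (White) has 0→6.
A4 = A3; e.g. 1 (Black) can still go to 2. Fixed point.
From 0, successor 6 is in the attractor (rank 2); the other successor 1 is not.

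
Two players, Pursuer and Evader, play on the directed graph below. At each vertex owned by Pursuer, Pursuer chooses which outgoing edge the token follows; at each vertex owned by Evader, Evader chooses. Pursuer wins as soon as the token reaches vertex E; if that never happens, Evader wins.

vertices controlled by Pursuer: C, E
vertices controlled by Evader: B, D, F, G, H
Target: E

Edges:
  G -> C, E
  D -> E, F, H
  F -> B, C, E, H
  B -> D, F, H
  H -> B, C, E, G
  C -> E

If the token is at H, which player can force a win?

A0 = {E}
A1: add {C} — C (Pursuer) has C→E.
A2: add {G} — G (Evader): all of {C, E} already in.
A3 = A2; e.g. B (Evader) can still go to D. Fixed point.
H never enters the attractor, so Evader can avoid the target forever.

Evader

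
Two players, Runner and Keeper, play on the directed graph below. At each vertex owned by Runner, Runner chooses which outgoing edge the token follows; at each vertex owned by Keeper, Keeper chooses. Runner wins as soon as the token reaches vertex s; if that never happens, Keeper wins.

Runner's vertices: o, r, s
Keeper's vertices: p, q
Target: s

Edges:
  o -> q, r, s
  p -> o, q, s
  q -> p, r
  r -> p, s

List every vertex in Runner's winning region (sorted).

o, r, s

A0 = {s}
A1: add {o, r} — o (Runner) has o→s; r (Runner) has r→s.
A2 = A1; e.g. p (Keeper) can still go to q. Fixed point.
Runner's winning region = {o, r, s}.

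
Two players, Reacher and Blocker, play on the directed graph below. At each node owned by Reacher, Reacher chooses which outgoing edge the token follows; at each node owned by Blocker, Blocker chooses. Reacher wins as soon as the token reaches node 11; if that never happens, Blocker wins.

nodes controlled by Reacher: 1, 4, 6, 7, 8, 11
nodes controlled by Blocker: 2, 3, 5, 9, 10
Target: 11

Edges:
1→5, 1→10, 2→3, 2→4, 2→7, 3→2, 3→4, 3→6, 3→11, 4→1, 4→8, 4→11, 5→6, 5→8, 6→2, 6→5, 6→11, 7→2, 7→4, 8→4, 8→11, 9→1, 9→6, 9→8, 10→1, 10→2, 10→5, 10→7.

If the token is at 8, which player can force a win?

Reacher

A0 = {11}
A1: add {4, 6, 8} — 4 (Reacher) has 4→11; 6 (Reacher) has 6→11; 8 (Reacher) has 8→11.
8 ∈ A1, so Reacher can force the target.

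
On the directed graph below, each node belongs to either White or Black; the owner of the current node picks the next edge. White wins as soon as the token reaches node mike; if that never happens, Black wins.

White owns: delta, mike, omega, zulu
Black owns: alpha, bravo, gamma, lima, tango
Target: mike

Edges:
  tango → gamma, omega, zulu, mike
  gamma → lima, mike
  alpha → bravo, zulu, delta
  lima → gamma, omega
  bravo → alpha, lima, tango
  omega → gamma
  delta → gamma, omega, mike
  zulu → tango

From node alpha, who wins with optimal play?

A0 = {mike}
A1: add {delta} — delta (White) has delta→mike.
A2 = A1; e.g. gamma (Black) can still go to lima. Fixed point.
alpha never enters the attractor, so Black can avoid the target forever.

Black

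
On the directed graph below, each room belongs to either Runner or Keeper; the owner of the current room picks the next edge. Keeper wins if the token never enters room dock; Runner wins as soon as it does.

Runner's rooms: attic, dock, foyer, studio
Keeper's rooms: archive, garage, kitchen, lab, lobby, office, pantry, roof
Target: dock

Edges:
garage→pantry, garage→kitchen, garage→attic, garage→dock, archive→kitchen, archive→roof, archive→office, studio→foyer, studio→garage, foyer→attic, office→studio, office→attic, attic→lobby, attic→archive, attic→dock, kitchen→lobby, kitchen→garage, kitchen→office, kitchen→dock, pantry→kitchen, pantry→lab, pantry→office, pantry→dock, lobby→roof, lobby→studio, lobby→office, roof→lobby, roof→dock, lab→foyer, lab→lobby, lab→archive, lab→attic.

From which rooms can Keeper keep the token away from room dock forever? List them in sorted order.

A0 = {dock}
A1: add {attic} — attic (Runner) has attic→dock.
A2: add {foyer} — foyer (Runner) has foyer→attic.
A3: add {studio} — studio (Runner) has studio→foyer.
A4: add {office} — office (Keeper): all of {studio, attic} already in.
A5 = A4; e.g. pantry (Keeper) can still go to kitchen. Fixed point.
Runner's attractor = {attic, dock, foyer, office, studio}; Keeper avoids the target exactly from the complement.

archive, garage, kitchen, lab, lobby, pantry, roof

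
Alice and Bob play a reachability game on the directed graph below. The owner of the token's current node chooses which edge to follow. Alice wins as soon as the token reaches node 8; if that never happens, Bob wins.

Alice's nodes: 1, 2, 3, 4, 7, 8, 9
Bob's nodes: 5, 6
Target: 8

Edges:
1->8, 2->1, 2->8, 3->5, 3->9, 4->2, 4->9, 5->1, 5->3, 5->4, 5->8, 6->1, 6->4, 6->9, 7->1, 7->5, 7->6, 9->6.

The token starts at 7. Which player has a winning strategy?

Alice

A0 = {8}
A1: add {1, 2} — 1 (Alice) has 1→8; 2 (Alice) has 2→8.
A2: add {4, 7} — 4 (Alice) has 4→2; 7 (Alice) has 7→1.
A3 = A2; e.g. 3 (Alice) has no edge into A2. Fixed point.
7 ∈ A2, so Alice can force the target.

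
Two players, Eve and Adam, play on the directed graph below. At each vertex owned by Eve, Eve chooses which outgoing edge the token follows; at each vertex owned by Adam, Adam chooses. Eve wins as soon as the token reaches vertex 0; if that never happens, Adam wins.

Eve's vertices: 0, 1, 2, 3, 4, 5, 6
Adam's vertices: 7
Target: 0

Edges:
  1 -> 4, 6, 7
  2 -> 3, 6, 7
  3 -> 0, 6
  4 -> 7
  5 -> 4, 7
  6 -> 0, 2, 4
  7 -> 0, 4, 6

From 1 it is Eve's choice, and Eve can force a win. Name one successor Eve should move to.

6

A0 = {0}
A1: add {3, 6} — 3 (Eve) has 3→0; 6 (Eve) has 6→0.
A2: add {1, 2} — 1 (Eve) has 1→6; 2 (Eve) has 2→3.
A3 = A2; e.g. 4 (Eve) has no edge into A2. Fixed point.
From 1, successor 6 is in the attractor (rank 1); the other successors 4, 7 are not.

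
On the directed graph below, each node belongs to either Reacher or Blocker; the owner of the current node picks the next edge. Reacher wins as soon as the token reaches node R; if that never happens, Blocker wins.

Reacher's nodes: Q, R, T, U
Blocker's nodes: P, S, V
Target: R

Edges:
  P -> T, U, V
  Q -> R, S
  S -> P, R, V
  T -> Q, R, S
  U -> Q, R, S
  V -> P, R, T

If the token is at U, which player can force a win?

A0 = {R}
A1: add {Q, T, U} — Q (Reacher) has Q→R; T (Reacher) has T→R; U (Reacher) has U→R.
A2 = A1; e.g. P (Blocker) can still go to V. Fixed point.
U ∈ A1, so Reacher can force the target.

Reacher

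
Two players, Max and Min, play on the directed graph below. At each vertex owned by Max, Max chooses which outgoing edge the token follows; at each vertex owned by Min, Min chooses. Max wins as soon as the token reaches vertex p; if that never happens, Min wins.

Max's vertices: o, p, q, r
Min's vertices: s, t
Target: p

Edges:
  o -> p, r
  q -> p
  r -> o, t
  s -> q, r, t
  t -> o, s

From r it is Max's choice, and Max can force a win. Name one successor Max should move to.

o

A0 = {p}
A1: add {o, q} — o (Max) has o→p; q (Max) has q→p.
A2: add {r} — r (Max) has r→o.
A3 = A2; e.g. s (Min) can still go to t. Fixed point.
From r, successor o is in the attractor (rank 1); the other successor t is not.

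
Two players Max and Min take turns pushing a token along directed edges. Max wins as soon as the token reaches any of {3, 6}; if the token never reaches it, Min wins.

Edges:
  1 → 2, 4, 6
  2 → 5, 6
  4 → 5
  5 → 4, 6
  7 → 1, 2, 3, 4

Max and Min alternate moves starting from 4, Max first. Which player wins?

Track states (vertex, player-to-move).
A0 = {(3,Max), (3,Min), (6,Max), (6,Min)}
A1: add {(1,Max), (2,Max), (5,Max), (7,Max)}.
A2: add {(2,Min), (4,Min)}.
A3 = A2; e.g. (1,Min) stays out. (4,Max) never enters ⇒ Min avoids the target.

Min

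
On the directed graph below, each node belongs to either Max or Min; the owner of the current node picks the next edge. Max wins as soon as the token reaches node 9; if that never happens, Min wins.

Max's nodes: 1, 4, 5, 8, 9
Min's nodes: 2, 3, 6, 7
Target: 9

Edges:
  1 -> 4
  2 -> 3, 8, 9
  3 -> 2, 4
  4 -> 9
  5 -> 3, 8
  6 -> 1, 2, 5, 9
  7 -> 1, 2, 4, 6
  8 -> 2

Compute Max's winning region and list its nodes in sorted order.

1, 4, 9

A0 = {9}
A1: add {4} — 4 (Max) has 4→9.
A2: add {1} — 1 (Max) has 1→4.
A3 = A2; e.g. 2 (Min) can still go to 3. Fixed point.
Max's winning region = {1, 4, 9}.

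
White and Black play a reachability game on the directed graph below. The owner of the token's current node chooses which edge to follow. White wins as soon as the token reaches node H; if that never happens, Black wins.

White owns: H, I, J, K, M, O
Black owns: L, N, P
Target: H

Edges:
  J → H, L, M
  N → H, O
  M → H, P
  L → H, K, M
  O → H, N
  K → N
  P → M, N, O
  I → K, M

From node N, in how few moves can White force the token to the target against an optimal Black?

A0 = {H}
A1: add {J, M, O} — J (White) has J→H; M (White) has M→H; O (White) has O→H.
A2: add {I, N} — I (White) has I→M; N (Black): all of {H, O} already in.
N enters the attractor at level 2, so White can force the target in 2 moves from there.

2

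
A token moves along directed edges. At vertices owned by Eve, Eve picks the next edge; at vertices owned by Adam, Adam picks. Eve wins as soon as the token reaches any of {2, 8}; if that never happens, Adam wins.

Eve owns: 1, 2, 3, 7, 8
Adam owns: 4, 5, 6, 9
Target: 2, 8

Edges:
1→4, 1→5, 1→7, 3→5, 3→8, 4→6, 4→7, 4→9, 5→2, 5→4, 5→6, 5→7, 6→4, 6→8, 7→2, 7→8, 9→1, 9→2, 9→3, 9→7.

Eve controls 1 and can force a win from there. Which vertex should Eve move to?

7

A0 = {2, 8}
A1: add {3, 7} — 3 (Eve) has 3→8; 7 (Eve) has 7→2.
A2: add {1} — 1 (Eve) has 1→7.
A3: add {9} — 9 (Adam): all of {1, 2, 3, 7} already in.
A4 = A3; e.g. 4 (Adam) can still go to 6. Fixed point.
From 1, successor 7 is in the attractor (rank 1); the other successors 4, 5 are not.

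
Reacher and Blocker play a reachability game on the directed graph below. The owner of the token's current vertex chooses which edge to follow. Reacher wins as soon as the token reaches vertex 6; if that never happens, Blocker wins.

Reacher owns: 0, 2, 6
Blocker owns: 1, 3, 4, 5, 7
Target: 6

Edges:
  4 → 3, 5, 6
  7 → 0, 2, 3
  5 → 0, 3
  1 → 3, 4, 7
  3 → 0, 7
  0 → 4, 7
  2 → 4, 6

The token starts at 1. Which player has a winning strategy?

Blocker

A0 = {6}
A1: add {2} — 2 (Reacher) has 2→6.
A2 = A1; e.g. 0 (Reacher) has no edge into A1. Fixed point.
1 never enters the attractor, so Blocker can avoid the target forever.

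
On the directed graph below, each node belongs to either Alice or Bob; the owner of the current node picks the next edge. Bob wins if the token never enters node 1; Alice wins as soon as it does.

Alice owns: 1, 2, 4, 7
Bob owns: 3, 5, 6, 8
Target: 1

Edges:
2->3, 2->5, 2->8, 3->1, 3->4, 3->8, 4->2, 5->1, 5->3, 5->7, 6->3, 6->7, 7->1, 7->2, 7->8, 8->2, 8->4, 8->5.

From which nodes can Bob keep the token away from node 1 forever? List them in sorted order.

2, 3, 4, 5, 6, 8

A0 = {1}
A1: add {7} — 7 (Alice) has 7→1.
A2 = A1; e.g. 2 (Alice) has no edge into A1. Fixed point.
Alice's attractor = {1, 7}; Bob avoids the target exactly from the complement.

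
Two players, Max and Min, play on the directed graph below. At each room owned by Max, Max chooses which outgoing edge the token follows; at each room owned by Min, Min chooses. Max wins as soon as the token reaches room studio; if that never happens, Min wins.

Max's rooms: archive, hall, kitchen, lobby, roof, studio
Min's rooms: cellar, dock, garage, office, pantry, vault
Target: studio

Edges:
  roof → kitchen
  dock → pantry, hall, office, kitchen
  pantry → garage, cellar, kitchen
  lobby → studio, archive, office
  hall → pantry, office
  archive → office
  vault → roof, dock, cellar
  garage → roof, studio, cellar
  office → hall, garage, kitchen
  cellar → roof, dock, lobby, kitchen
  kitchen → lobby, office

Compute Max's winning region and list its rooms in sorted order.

kitchen, lobby, roof, studio

A0 = {studio}
A1: add {lobby} — lobby (Max) has lobby→studio.
A2: add {kitchen} — kitchen (Max) has kitchen→lobby.
A3: add {roof} — roof (Max) has roof→kitchen.
A4 = A3; e.g. dock (Min) can still go to pantry. Fixed point.
Max's winning region = {kitchen, lobby, roof, studio}.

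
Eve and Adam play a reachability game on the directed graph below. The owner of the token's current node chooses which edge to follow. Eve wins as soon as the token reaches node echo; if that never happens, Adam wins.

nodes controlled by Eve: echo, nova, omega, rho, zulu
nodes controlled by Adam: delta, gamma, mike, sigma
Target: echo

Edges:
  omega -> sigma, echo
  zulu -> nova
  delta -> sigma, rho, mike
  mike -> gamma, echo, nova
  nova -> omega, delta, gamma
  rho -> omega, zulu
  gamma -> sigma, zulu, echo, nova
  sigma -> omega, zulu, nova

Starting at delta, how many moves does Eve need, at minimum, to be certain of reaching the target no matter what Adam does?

7

A0 = {echo}
A1: add {omega} — omega (Eve) has omega→echo.
A2: add {nova, rho} — rho (Eve) has rho→omega; nova (Eve) has nova→omega.
A3: add {zulu} — zulu (Eve) has zulu→nova.
A4: add {sigma} — sigma (Adam): all of {omega, zulu, nova} already in.
A5: add {gamma} — gamma (Adam): all of {sigma, zulu, echo, nova} already in.
A6: add {mike} — mike (Adam): all of {gamma, echo, nova} already in.
A7: add {delta} — delta (Adam): all of {sigma, rho, mike} already in.
A7 = all vertices. Fixed point.
delta enters the attractor at level 7, so Eve can force the target in 7 moves from there.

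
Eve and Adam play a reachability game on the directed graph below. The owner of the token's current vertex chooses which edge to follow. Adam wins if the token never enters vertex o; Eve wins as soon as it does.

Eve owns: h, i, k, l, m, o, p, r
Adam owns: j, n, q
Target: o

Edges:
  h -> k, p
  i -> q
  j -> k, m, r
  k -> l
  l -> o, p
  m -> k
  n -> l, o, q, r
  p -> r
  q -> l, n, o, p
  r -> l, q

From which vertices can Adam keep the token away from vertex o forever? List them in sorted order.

A0 = {o}
A1: add {l} — l (Eve) has l→o.
A2: add {k, r} — k (Eve) has k→l; r (Eve) has r→l.
A3: add {h, m, p} — h (Eve) has h→k; m (Eve) has m→k; p (Eve) has p→r.
A4: add {j} — j (Adam): all of {k, m, r} already in.
A5 = A4; e.g. i (Eve) has no edge into A4. Fixed point.
Eve's attractor = {h, j, k, l, m, o, p, r}; Adam avoids the target exactly from the complement.

i, n, q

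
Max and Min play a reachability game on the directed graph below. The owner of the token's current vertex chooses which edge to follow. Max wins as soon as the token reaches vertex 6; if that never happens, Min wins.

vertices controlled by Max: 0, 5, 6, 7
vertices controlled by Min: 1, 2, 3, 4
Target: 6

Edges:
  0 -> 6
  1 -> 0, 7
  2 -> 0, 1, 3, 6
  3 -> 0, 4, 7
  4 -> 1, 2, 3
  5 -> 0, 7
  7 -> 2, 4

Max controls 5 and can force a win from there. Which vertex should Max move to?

0

A0 = {6}
A1: add {0} — 0 (Max) has 0→6.
A2: add {5} — 5 (Max) has 5→0.
A3 = A2; e.g. 1 (Min) can still go to 7. Fixed point.
From 5, successor 0 is in the attractor (rank 1); the other successor 7 is not.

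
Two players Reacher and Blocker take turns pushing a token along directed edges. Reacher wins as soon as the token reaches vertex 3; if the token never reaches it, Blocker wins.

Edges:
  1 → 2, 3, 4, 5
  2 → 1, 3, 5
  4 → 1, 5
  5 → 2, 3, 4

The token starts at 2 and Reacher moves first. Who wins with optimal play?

Track states (vertex, player-to-move).
A0 = {(3,Reacher), (3,Blocker)}
A1: add {(1,Reacher), (2,Reacher), (5,Reacher)}.
(2,Reacher) ∈ A1 ⇒ Reacher forces the target.

Reacher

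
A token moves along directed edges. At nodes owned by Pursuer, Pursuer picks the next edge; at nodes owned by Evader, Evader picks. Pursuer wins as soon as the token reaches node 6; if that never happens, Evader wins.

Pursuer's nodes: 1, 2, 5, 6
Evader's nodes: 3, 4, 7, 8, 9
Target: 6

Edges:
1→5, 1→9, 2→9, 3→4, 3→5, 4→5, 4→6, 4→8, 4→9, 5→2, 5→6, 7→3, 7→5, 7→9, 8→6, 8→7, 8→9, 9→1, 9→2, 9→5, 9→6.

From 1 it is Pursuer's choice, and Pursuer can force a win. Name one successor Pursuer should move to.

A0 = {6}
A1: add {5} — 5 (Pursuer) has 5→6.
A2: add {1} — 1 (Pursuer) has 1→5.
A3 = A2; e.g. 2 (Pursuer) has no edge into A2. Fixed point.
From 1, successor 5 is in the attractor (rank 1); the other successor 9 is not.

5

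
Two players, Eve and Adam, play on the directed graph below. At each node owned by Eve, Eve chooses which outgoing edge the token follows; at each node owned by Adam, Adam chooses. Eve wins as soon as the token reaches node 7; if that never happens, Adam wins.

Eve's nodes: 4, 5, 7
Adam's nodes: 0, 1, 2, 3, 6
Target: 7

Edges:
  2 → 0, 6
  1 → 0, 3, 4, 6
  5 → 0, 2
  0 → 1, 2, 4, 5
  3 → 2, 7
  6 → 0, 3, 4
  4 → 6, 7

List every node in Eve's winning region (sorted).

4, 7

A0 = {7}
A1: add {4} — 4 (Eve) has 4→7.
A2 = A1; e.g. 0 (Adam) can still go to 1. Fixed point.
Eve's winning region = {4, 7}.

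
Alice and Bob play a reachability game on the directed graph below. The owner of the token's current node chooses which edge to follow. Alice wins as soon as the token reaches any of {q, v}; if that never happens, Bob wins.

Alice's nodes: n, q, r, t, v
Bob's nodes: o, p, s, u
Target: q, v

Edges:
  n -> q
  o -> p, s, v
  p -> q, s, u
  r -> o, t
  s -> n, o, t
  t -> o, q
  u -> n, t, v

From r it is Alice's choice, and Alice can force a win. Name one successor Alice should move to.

t

A0 = {q, v}
A1: add {n, t} — n (Alice) has n→q; t (Alice) has t→q.
A2: add {r, u} — r (Alice) has r→t; u (Bob): all of {n, t, v} already in.
A3 = A2; e.g. o (Bob) can still go to p. Fixed point.
From r, successor t is in the attractor (rank 1); the other successor o is not.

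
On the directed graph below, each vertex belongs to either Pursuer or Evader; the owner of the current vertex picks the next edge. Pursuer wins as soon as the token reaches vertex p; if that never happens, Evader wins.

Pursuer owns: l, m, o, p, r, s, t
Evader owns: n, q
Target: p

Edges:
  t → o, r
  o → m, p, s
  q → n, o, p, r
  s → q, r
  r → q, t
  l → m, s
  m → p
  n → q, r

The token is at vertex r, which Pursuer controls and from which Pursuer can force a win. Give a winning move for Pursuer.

t

A0 = {p}
A1: add {m, o} — m (Pursuer) has m→p; o (Pursuer) has o→p.
A2: add {l, t} — l (Pursuer) has l→m; t (Pursuer) has t→o.
A3: add {r} — r (Pursuer) has r→t.
A4: add {s} — s (Pursuer) has s→r.
A5 = A4; e.g. n (Evader) can still go to q. Fixed point.
From r, successor t is in the attractor (rank 2); the other successor q is not.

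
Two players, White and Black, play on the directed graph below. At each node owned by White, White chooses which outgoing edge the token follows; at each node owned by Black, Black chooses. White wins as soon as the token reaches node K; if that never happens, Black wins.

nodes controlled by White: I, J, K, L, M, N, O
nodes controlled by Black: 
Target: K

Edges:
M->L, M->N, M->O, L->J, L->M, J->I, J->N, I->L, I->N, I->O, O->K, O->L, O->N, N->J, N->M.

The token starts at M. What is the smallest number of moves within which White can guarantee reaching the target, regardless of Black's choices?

2

A0 = {K}
A1: add {O} — O (White) has O→K.
A2: add {I, M} — I (White) has I→O; M (White) has M→O.
M enters the attractor at level 2, so White can force the target in 2 moves from there.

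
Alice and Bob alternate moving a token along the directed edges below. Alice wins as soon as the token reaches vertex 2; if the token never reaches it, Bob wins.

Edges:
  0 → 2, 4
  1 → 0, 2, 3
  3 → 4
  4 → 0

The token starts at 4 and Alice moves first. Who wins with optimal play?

Bob

Track states (vertex, player-to-move).
A0 = {(2,Alice), (2,Bob)}
A1: add {(0,Alice), (1,Alice)}.
A2: add {(4,Bob)}.
A3: add {(3,Alice)}.
A4: add {(1,Bob)}.
A5 = A4; e.g. (0,Bob) stays out. (4,Alice) never enters ⇒ Bob avoids the target.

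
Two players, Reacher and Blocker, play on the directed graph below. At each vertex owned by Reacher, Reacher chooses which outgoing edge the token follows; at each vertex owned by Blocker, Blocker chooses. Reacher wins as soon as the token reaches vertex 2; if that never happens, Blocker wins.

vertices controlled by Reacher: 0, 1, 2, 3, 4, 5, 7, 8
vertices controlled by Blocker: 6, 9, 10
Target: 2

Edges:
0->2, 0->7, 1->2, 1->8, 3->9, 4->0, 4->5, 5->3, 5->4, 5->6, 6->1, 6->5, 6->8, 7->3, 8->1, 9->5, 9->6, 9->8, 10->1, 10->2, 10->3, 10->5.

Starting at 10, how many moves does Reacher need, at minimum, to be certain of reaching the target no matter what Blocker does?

7

A0 = {2}
A1: add {0, 1} — 0 (Reacher) has 0→2; 1 (Reacher) has 1→2.
A2: add {4, 8} — 4 (Reacher) has 4→0; 8 (Reacher) has 8→1.
A3: add {5} — 5 (Reacher) has 5→4.
A4: add {6} — 6 (Blocker): all of {1, 5, 8} already in.
A5: add {9} — 9 (Blocker): all of {5, 6, 8} already in.
A6: add {3} — 3 (Reacher) has 3→9.
A7: add {7, 10} — 7 (Reacher) has 7→3; 10 (Blocker): all of {1, 2, 3, 5} already in.
A7 = all vertices. Fixed point.
10 enters the attractor at level 7, so Reacher can force the target in 7 moves from there.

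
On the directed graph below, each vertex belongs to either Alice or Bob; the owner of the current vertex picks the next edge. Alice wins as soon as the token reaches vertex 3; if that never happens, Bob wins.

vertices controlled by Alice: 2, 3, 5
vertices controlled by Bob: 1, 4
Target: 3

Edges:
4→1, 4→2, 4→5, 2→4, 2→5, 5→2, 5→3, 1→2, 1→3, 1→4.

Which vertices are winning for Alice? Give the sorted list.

2, 3, 5

A0 = {3}
A1: add {5} — 5 (Alice) has 5→3.
A2: add {2} — 2 (Alice) has 2→5.
A3 = A2; e.g. 1 (Bob) can still go to 4. Fixed point.
Alice's winning region = {2, 3, 5}.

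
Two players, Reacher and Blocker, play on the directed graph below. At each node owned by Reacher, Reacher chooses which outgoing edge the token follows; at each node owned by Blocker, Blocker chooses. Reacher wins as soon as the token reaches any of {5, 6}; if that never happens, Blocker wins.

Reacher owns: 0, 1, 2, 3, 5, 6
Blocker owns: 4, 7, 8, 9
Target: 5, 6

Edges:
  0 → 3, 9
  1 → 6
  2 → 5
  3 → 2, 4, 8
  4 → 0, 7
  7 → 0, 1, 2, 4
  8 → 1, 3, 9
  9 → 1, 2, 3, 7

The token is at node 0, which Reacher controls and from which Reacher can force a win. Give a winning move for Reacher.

A0 = {5, 6}
A1: add {1, 2} — 1 (Reacher) has 1→6; 2 (Reacher) has 2→5.
A2: add {3} — 3 (Reacher) has 3→2.
A3: add {0} — 0 (Reacher) has 0→3.
A4 = A3; e.g. 4 (Blocker) can still go to 7. Fixed point.
From 0, successor 3 is in the attractor (rank 2); the other successor 9 is not.

3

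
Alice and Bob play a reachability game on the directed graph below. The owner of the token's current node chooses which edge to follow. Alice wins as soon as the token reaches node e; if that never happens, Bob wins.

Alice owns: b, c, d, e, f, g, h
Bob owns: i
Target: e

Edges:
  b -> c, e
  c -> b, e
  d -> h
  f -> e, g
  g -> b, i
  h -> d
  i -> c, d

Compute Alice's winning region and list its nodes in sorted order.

A0 = {e}
A1: add {b, c, f} — b (Alice) has b→e; c (Alice) has c→e; f (Alice) has f→e.
A2: add {g} — g (Alice) has g→b.
A3 = A2; e.g. d (Alice) has no edge into A2. Fixed point.
Alice's winning region = {b, c, e, f, g}.

b, c, e, f, g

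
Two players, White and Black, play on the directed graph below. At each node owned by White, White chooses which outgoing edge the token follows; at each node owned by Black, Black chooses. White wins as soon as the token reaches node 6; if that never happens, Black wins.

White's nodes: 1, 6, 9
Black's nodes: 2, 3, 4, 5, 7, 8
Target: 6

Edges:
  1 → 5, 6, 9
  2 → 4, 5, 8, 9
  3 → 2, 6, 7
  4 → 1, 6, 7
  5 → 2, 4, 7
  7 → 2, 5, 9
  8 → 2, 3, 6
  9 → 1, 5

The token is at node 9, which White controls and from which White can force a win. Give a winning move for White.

A0 = {6}
A1: add {1} — 1 (White) has 1→6.
A2: add {9} — 9 (White) has 9→1.
A3 = A2; e.g. 2 (Black) can still go to 4. Fixed point.
From 9, successor 1 is in the attractor (rank 1); the other successor 5 is not.

1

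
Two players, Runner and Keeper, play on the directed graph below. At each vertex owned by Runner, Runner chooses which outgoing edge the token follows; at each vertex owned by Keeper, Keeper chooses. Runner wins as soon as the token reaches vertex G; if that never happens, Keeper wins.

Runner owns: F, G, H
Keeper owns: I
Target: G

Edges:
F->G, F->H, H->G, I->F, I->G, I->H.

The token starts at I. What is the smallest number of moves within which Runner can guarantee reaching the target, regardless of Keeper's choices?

2

A0 = {G}
A1: add {F, H} — F (Runner) has F→G; H (Runner) has H→G.
A2: add {I} — I (Keeper): all of {F, G, H} already in.
A2 = all vertices. Fixed point.
I enters the attractor at level 2, so Runner can force the target in 2 moves from there.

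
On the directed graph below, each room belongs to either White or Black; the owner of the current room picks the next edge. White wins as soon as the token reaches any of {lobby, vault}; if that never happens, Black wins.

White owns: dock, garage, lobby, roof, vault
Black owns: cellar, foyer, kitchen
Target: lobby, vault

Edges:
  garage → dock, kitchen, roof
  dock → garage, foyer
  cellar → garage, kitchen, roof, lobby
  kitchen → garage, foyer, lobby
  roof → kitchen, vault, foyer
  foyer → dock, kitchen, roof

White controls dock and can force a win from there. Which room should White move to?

garage

A0 = {lobby, vault}
A1: add {roof} — roof (White) has roof→vault.
A2: add {garage} — garage (White) has garage→roof.
A3: add {dock} — dock (White) has dock→garage.
A4 = A3; e.g. cellar (Black) can still go to kitchen. Fixed point.
From dock, successor garage is in the attractor (rank 2); the other successor foyer is not.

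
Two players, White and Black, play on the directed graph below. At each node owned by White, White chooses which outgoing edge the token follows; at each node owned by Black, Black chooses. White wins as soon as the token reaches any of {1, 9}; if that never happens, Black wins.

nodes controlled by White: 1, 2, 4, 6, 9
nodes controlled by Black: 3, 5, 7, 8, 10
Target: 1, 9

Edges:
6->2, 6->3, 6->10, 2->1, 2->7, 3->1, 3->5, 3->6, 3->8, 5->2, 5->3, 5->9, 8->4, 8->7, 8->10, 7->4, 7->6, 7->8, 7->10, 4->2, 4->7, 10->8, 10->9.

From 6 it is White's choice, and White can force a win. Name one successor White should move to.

A0 = {1, 9}
A1: add {2} — 2 (White) has 2→1.
A2: add {4, 6} — 4 (White) has 4→2; 6 (White) has 6→2.
A3 = A2; e.g. 3 (Black) can still go to 5. Fixed point.
From 6, successor 2 is in the attractor (rank 1); the other successors 3, 10 are not.

2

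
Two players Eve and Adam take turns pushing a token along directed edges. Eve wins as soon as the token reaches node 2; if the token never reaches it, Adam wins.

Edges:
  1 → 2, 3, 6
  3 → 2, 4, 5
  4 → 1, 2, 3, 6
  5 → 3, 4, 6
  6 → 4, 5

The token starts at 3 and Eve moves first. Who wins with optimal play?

Track states (vertex, player-to-move).
A0 = {(2,Eve), (2,Adam)}
A1: add {(1,Eve), (3,Eve), (4,Eve)}.
(3,Eve) ∈ A1 ⇒ Eve forces the target.

Eve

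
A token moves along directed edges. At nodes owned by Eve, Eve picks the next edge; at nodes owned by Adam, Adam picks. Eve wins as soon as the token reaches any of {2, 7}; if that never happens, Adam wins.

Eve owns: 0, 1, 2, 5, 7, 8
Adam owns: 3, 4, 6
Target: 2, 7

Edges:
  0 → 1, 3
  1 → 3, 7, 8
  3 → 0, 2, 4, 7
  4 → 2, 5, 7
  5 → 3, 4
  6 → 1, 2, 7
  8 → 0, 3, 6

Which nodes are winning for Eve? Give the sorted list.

0, 1, 2, 6, 7, 8

A0 = {2, 7}
A1: add {1} — 1 (Eve) has 1→7.
A2: add {0, 6} — 0 (Eve) has 0→1; 6 (Adam): all of {1, 2, 7} already in.
A3: add {8} — 8 (Eve) has 8→0.
A4 = A3; e.g. 3 (Adam) can still go to 4. Fixed point.
Eve's winning region = {0, 1, 2, 6, 7, 8}.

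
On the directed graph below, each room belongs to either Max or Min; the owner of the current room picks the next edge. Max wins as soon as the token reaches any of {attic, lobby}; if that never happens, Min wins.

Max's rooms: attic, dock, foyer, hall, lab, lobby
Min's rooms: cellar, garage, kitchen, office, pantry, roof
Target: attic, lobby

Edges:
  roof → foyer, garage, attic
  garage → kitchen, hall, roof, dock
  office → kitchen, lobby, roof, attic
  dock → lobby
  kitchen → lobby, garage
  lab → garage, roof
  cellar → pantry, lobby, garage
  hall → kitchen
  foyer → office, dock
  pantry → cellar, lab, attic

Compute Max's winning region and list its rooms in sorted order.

attic, dock, foyer, lobby

A0 = {attic, lobby}
A1: add {dock} — dock (Max) has dock→lobby.
A2: add {foyer} — foyer (Max) has foyer→dock.
A3 = A2; e.g. pantry (Min) can still go to cellar. Fixed point.
Max's winning region = {attic, dock, foyer, lobby}.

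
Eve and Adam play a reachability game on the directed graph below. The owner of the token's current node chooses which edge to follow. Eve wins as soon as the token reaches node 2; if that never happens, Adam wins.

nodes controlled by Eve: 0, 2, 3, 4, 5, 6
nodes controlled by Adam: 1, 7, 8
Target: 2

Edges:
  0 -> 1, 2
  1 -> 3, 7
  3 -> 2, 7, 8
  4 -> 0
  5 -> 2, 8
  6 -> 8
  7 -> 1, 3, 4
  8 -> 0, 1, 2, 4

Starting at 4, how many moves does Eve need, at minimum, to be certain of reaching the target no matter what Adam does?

A0 = {2}
A1: add {0, 3, 5} — 0 (Eve) has 0→2; 3 (Eve) has 3→2; 5 (Eve) has 5→2.
A2: add {4} — 4 (Eve) has 4→0.
A3 = A2; e.g. 1 (Adam) can still go to 7. Fixed point.
4 enters the attractor at level 2, so Eve can force the target in 2 moves from there.

2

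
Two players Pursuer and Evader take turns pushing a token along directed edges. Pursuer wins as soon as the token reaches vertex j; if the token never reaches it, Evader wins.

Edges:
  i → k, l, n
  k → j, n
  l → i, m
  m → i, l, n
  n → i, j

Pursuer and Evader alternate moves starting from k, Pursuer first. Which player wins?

Pursuer

Track states (vertex, player-to-move).
A0 = {(j,Pursuer), (j,Evader)}
A1: add {(k,Pursuer), (n,Pursuer)}.
(k,Pursuer) ∈ A1 ⇒ Pursuer forces the target.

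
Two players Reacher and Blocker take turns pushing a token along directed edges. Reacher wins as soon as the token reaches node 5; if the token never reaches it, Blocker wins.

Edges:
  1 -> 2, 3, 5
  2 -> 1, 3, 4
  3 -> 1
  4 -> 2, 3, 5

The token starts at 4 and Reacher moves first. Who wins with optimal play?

Reacher

Track states (vertex, player-to-move).
A0 = {(5,Reacher), (5,Blocker)}
A1: add {(1,Reacher), (4,Reacher)}.
(4,Reacher) ∈ A1 ⇒ Reacher forces the target.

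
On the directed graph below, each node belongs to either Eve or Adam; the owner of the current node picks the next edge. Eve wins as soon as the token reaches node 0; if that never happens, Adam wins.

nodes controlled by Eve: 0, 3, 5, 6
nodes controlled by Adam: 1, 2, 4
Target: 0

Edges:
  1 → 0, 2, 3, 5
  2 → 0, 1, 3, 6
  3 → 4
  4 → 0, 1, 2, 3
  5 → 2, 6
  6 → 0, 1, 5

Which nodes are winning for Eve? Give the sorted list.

A0 = {0}
A1: add {6} — 6 (Eve) has 6→0.
A2: add {5} — 5 (Eve) has 5→6.
A3 = A2; e.g. 1 (Adam) can still go to 2. Fixed point.
Eve's winning region = {0, 5, 6}.

0, 5, 6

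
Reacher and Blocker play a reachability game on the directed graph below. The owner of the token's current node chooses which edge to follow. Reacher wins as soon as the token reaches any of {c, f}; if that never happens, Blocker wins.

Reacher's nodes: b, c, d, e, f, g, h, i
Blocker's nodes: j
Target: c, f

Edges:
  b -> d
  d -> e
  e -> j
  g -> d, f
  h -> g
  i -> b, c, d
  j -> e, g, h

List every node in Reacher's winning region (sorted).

A0 = {c, f}
A1: add {g, i} — g (Reacher) has g→f; i (Reacher) has i→c.
A2: add {h} — h (Reacher) has h→g.
A3 = A2; e.g. b (Reacher) has no edge into A2. Fixed point.
Reacher's winning region = {c, f, g, h, i}.

c, f, g, h, i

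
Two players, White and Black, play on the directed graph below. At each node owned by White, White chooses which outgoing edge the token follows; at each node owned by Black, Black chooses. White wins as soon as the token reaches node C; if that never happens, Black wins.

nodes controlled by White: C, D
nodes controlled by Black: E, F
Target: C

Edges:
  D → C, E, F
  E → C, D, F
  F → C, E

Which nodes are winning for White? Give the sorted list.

A0 = {C}
A1: add {D} — D (White) has D→C.
A2 = A1; e.g. E (Black) can still go to F. Fixed point.
White's winning region = {C, D}.

C, D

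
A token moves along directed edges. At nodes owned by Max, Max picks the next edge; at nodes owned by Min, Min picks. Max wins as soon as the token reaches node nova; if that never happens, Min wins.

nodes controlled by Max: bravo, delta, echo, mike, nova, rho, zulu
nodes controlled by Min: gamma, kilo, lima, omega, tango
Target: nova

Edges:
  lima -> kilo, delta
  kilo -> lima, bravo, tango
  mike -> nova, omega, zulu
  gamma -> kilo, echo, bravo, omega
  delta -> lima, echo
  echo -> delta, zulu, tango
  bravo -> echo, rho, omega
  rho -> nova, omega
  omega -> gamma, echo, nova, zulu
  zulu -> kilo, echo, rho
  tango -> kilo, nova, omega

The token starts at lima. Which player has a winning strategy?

A0 = {nova}
A1: add {mike, rho} — mike (Max) has mike→nova; rho (Max) has rho→nova.
A2: add {bravo, zulu} — bravo (Max) has bravo→rho; zulu (Max) has zulu→rho.
A3: add {echo} — echo (Max) has echo→zulu.
A4: add {delta} — delta (Max) has delta→echo.
A5 = A4; e.g. lima (Min) can still go to kilo. Fixed point.
lima never enters the attractor, so Min can avoid the target forever.

Min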